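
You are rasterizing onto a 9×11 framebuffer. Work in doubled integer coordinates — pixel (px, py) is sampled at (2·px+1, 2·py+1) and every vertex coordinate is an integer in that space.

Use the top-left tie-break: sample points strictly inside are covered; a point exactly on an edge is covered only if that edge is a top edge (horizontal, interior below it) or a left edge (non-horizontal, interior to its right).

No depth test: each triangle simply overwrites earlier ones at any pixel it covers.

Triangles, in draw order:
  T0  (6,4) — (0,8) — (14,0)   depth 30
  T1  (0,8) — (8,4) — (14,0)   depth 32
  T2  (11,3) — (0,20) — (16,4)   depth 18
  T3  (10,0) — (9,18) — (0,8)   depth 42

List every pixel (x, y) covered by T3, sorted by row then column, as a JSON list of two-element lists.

T0:
  2·area = 8  (B↔C swapped to make it positive)
  edge (6, 4)→(14, 0): d=(8,-4) top-left  bias=+0
  edge (14, 0)→(0, 8): d=(-14,8) right/bottom  bias=-1
  edge (0, 8)→(6, 4): d=(6,-4) top-left  bias=+0
    (2,2)@(5, 5): e=[4,2,2] → █
    (3,2)@(7, 5): e=[12,-14,10] → ·
    (2,3)@(5, 7): e=[20,-26,14] → ·
  covered (1 px):
    · · · · · · · · ·
    · · · · · · · · ·
    · · █ · · · · · ·
    · · · · · · · · ·
    · · · · · · · · ·
    · · · · · · · · ·
    · · · · · · · · ·
    · · · · · · · · ·
    · · · · · · · · ·
    · · · · · · · · ·
    · · · · · · · · ·
T1:
  2·area = 8  (B↔C swapped to make it positive)
  edge (0, 8)→(14, 0): d=(14,-8) top-left  bias=+0
  edge (14, 0)→(8, 4): d=(-6,4) right/bottom  bias=-1
  edge (8, 4)→(0, 8): d=(-8,4) right/bottom  bias=-1
    (4,1)@(9, 3): e=[2,2,4] → █
    (5,1)@(11, 3): e=[18,-6,-4] → ·
    (4,2)@(9, 5): e=[30,-10,-12] → ·
  covered (1 px):
    · · · · · · · · ·
    · · · · █ · · · ·
    · · · · · · · · ·
    · · · · · · · · ·
    · · · · · · · · ·
    · · · · · · · · ·
    · · · · · · · · ·
    · · · · · · · · ·
    · · · · · · · · ·
    · · · · · · · · ·
    · · · · · · · · ·
T2:
  2·area = 96  (B↔C swapped to make it positive)
  edge (11, 3)→(16, 4): d=(5,1) right/bottom  bias=-1
  edge (16, 4)→(0, 20): d=(-16,16) right/bottom  bias=-1
  edge (0, 20)→(11, 3): d=(11,-17) top-left  bias=+0
    (0,0)@(1, 1): e=[0,288,-192] → ·  [on edge]
    (5,1)@(11, 3): e=[0,96,0] → ·  [on edge]
    (8,1)@(17, 3): e=[-6,0,102] → ·  [on edge]
    (5,2)@(11, 5): e=[10,64,22] → █
    (6,2)@(13, 5): e=[8,32,56] → █
    (7,2)@(15, 5): e=[6,0,90] → ·  [on edge]
    (4,3)@(9, 7): e=[22,64,10] → █
    (6,3)@(13, 7): e=[18,0,78] → ·  [on edge]
    (4,4)@(9, 9): e=[32,32,32] → █
    (5,4)@(11, 9): e=[30,0,66] → ·  [on edge]
    (3,5)@(7, 11): e=[44,32,20] → █
    (4,5)@(9, 11): e=[42,0,54] → ·  [on edge]
    (3,6)@(7, 13): e=[54,0,42] → ·  [on edge]
    (2,7)@(5, 15): e=[66,0,30] → ·  [on edge]
    (1,8)@(3, 17): e=[78,0,18] → ·  [on edge]
    (0,9)@(1, 19): e=[90,0,6] → ·  [on edge]
  covered (7 px):
    · · · · · · · · ·
    · · · · · · · · ·
    · · · · · █ █ · ·
    · · · · █ █ · · ·
    · · · · █ · · · ·
    · · · █ · · · · ·
    · · █ · · · · · ·
    · · · · · · · · ·
    · · · · · · · · ·
    · · · · · · · · ·
    · · · · · · · · ·
T3:
  2·area = 172
  edge (10, 0)→(9, 18): d=(-1,18) right/bottom  bias=-1
  edge (9, 18)→(0, 8): d=(-9,-10) top-left  bias=+0
  edge (0, 8)→(10, 0): d=(10,-8) top-left  bias=+0
    (4,0)@(9, 1): e=[17,153,2] → █
    (5,0)@(11, 1): e=[-19,173,18] → ·
    (3,1)@(7, 3): e=[51,115,6] → █
    (5,1)@(11, 3): e=[-21,155,38] → ·
    (2,2)@(5, 5): e=[85,77,10] → █
    (5,2)@(11, 5): e=[-23,137,58] → ·
    (1,3)@(3, 7): e=[119,39,14] → █
    (5,3)@(11, 7): e=[-25,119,78] → ·
    (0,4)@(1, 9): e=[153,1,18] → █
    (5,4)@(11, 9): e=[-27,101,98] → ·
    (0,5)@(1, 11): e=[151,-17,38] → ·
    (1,5)@(3, 11): e=[115,3,54] → █
  covered (25 px):
    · · · · █ · · · ·
    · · · █ █ · · · ·
    · · █ █ █ · · · ·
    · █ █ █ █ · · · ·
    █ █ █ █ █ · · · ·
    · █ █ █ █ · · · ·
    · · █ █ █ · · · ·
    · · · █ █ · · · ·
    · · · · █ · · · ·
    · · · · · · · · ·
    · · · · · · · · ·

Answer: [[4,0],[3,1],[4,1],[2,2],[3,2],[4,2],[1,3],[2,3],[3,3],[4,3],[0,4],[1,4],[2,4],[3,4],[4,4],[1,5],[2,5],[3,5],[4,5],[2,6],[3,6],[4,6],[3,7],[4,7],[4,8]]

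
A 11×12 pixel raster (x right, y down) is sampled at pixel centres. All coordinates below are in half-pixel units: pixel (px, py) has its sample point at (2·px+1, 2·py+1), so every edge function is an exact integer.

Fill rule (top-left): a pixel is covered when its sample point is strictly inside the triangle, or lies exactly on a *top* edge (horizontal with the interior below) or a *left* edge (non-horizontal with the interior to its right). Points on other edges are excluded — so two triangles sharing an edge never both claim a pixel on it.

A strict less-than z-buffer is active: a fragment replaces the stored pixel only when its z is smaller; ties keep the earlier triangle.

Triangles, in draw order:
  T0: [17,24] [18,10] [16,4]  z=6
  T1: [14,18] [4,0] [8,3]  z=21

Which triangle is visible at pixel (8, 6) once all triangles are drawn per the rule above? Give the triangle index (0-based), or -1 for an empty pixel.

T0:
  2·area = 34  (B↔C swapped to make it positive)
  edge (17, 24)→(16, 4): d=(-1,-20) top-left  bias=+0
  edge (16, 4)→(18, 10): d=(2,6) right/bottom  bias=-1
  edge (18, 10)→(17, 24): d=(-1,14) right/bottom  bias=-1
    (7,0)@(15, 1): e=[-17,0,51] → .  [on edge]
    (8,3)@(17, 7): e=[17,0,17] → .  [on edge]
    (8,4)@(17, 9): e=[15,4,15] → X
    (9,4)@(19, 9): e=[55,-8,-13] → .
    (8,5)@(17, 11): e=[13,8,13] → X
    (9,5)@(19, 11): e=[53,-4,-15] → .
    (8,6)@(17, 13): e=[11,12,11] → X
    (9,6)@(19, 13): e=[51,0,-17] → .  [on edge]
    (8,7)@(17, 15): e=[9,16,9] → X
    (9,7)@(19, 15): e=[49,4,-19] → .
    (8,8)@(17, 17): e=[7,20,7] → X
    (9,8)@(19, 17): e=[47,8,-21] → .
    (10,9)@(21, 19): e=[85,0,-51] → .  [on edge]
  covered (8 px):
    . . . . . . . . . . .
    . . . . . . . . . . .
    . . . . . . . . . . .
    . . . . . . . . . . .
    . . . . . . . . X . .
    . . . . . . . . X . .
    . . . . . . . . X . .
    . . . . . . . . X . .
    . . . . . . . . X . .
    . . . . . . . . X . .
    . . . . . . . . X . .
    . . . . . . . . X . .
T1:
  2·area = 42
  edge (14, 18)→(4, 0): d=(-10,-18) top-left  bias=+0
  edge (4, 0)→(8, 3): d=(4,3) right/bottom  bias=-1
  edge (8, 3)→(14, 18): d=(6,15) right/bottom  bias=-1
    (2,0)@(5, 1): e=[8,1,33] → X
    (3,0)@(7, 1): e=[44,-5,3] → .
    (2,1)@(5, 3): e=[-12,9,45] → .
    (3,1)@(7, 3): e=[24,3,15] → X
    (4,1)@(9, 3): e=[60,-3,-15] → .
    (3,2)@(7, 5): e=[4,11,27] → X
    (4,2)@(9, 5): e=[40,5,-3] → .
    (3,3)@(7, 7): e=[-16,19,39] → .
    (4,3)@(9, 7): e=[20,13,9] → X
    (5,3)@(11, 7): e=[56,7,-21] → .
    (4,4)@(9, 9): e=[0,21,21] → X  [on edge]
    (5,4)@(11, 9): e=[36,15,-9] → .
  covered (6 px):
    . . X . . . . . . . .
    . . . X . . . . . . .
    . . . X . . . . . . .
    . . . . X . . . . . .
    . . . . X . . . . . .
    . . . . . X . . . . .
    . . . . . . . . . . .
    . . . . . . . . . . .
    . . . . . . . . . . .
    . . . . . . . . . . .
    . . . . . . . . . . .
    . . . . . . . . . . .

Z-buffer (winner per pixel, '.' = empty):
  . . 1 . . . . . . . .
  . . . 1 . . . . . . .
  . . . 1 . . . . . . .
  . . . . 1 . . . . . .
  . . . . 1 . . . 0 . .
  . . . . . 1 . . 0 . .
  . . . . . . . . 0 . .
  . . . . . . . . 0 . .
  . . . . . . . . 0 . .
  . . . . . . . . 0 . .
  . . . . . . . . 0 . .
  . . . . . . . . 0 . .

Result: 0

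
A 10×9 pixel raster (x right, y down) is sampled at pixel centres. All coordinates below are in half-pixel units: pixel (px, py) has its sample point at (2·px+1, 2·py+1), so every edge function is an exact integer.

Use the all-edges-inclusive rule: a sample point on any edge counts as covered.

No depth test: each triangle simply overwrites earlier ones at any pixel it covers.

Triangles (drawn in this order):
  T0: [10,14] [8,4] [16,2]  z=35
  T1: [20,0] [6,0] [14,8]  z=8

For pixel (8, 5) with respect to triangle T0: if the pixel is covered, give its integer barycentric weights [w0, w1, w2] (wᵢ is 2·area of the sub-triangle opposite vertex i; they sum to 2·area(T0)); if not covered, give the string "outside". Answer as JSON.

T0:
  2·area = 84
  edge (10, 14)→(8, 4): d=(-2,-10) inclusive
  edge (8, 4)→(16, 2): d=(8,-2) inclusive
  edge (16, 2)→(10, 14): d=(-6,12) inclusive
    (6,1)@(13, 3): e=[52,2,30] → █
    (7,1)@(15, 3): e=[72,6,6] → █
    (8,1)@(17, 3): e=[92,10,-18] → ·
    (4,2)@(9, 5): e=[8,10,66] → █
    (5,2)@(11, 5): e=[28,14,42] → █
    (7,2)@(15, 5): e=[68,22,-6] → ·
    (4,3)@(9, 7): e=[4,26,54] → █
    (7,3)@(15, 7): e=[64,38,-18] → ·
    (4,4)@(9, 9): e=[0,42,42] → █  [on edge]
    (6,4)@(13, 9): e=[40,50,-6] → ·
    (4,5)@(9, 11): e=[-4,58,30] → ·
    (5,5)@(11, 11): e=[16,62,6] → █
  covered (11 px):
    · · · · · · · · · ·
    · · · · · · █ █ · ·
    · · · · █ █ █ · · ·
    · · · · █ █ █ · · ·
    · · · · █ █ · · · ·
    · · · · · █ · · · ·
    · · · · · · · · · ·
    · · · · · · · · · ·
    · · · · · · · · · ·
T1:
  2·area = 112  (B↔C swapped to make it positive)
  edge (20, 0)→(14, 8): d=(-6,8) inclusive
  edge (14, 8)→(6, 0): d=(-8,-8) inclusive
  edge (6, 0)→(20, 0): d=(14,0) inclusive
    (3,0)@(7, 1): e=[98,0,14] → █  [on edge]
    (4,0)@(9, 1): e=[82,16,14] → █
    (5,0)@(11, 1): e=[66,32,14] → █
    (6,0)@(13, 1): e=[50,48,14] → █
    (7,0)@(15, 1): e=[34,64,14] → █
    (8,0)@(17, 1): e=[18,80,14] → █
    (9,0)@(19, 1): e=[2,96,14] → █
    (3,1)@(7, 3): e=[86,-16,42] → ·
    (4,1)@(9, 3): e=[70,0,42] → █  [on edge]
    (9,1)@(19, 3): e=[-10,80,42] → ·
    (4,2)@(9, 5): e=[58,-16,70] → ·
    (5,2)@(11, 5): e=[42,0,70] → █  [on edge]
    (6,3)@(13, 7): e=[14,0,98] → █  [on edge]
    (7,4)@(15, 9): e=[-14,0,126] → ·  [on edge]
    (8,5)@(17, 11): e=[-42,0,154] → ·  [on edge]
    (9,6)@(19, 13): e=[-70,0,182] → ·  [on edge]
  covered (16 px):
    · · · █ █ █ █ █ █ █
    · · · · █ █ █ █ █ ·
    · · · · · █ █ █ · ·
    · · · · · · █ · · ·
    · · · · · · · · · ·
    · · · · · · · · · ·
    · · · · · · · · · ·
    · · · · · · · · · ·
    · · · · · · · · · ·

Final: "outside"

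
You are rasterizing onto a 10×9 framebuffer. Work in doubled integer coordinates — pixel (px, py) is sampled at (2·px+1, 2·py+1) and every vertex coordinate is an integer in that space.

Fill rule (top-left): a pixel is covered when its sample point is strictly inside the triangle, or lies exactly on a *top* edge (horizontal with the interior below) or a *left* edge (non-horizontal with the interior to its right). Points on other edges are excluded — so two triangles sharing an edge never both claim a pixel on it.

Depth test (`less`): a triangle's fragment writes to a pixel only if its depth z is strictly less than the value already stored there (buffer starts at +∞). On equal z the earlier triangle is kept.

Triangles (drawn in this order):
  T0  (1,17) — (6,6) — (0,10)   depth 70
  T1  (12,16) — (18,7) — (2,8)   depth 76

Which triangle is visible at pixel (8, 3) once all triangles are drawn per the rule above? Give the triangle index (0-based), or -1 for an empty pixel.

T0:
  2·area = 46  (B↔C swapped to make it positive)
  edge (1, 17)→(0, 10): d=(-1,-7) top-left  bias=+0
  edge (0, 10)→(6, 6): d=(6,-4) top-left  bias=+0
  edge (6, 6)→(1, 17): d=(-5,11) right/bottom  bias=-1
    (2,3)@(5, 7): e=[38,2,6] → #
    (3,3)@(7, 7): e=[52,10,-16] → ·
    (1,4)@(3, 9): e=[22,6,18] → #
    (2,4)@(5, 9): e=[36,14,-4] → ·
    (0,5)@(1, 11): e=[6,10,30] → #
    (2,5)@(5, 11): e=[34,26,-14] → ·
    (0,6)@(1, 13): e=[4,22,20] → #
    (1,6)@(3, 13): e=[18,30,-2] → ·
    (0,7)@(1, 15): e=[2,34,10] → #
    (1,7)@(3, 15): e=[16,42,-12] → ·
    (0,8)@(1, 17): e=[0,46,0] → ·  [on edge]
  covered (6 px):
    · · · · · · · · · ·
    · · · · · · · · · ·
    · · · · · · · · · ·
    · · # · · · · · · ·
    · # · · · · · · · ·
    # # · · · · · · · ·
    # · · · · · · · · ·
    # · · · · · · · · ·
    · · · · · · · · · ·
T1:
  2·area = 138  (B↔C swapped to make it positive)
  edge (12, 16)→(2, 8): d=(-10,-8) top-left  bias=+0
  edge (2, 8)→(18, 7): d=(16,-1) top-left  bias=+0
  edge (18, 7)→(12, 16): d=(-6,9) right/bottom  bias=-1
    (2,4)@(5, 9): e=[14,19,105] → #
    (3,4)@(7, 9): e=[30,21,87] → #
    (4,4)@(9, 9): e=[46,23,69] → #
    (5,4)@(11, 9): e=[62,25,51] → #
    (6,4)@(13, 9): e=[78,27,33] → #
    (7,4)@(15, 9): e=[94,29,15] → #
    (8,4)@(17, 9): e=[110,31,-3] → ·
    (2,5)@(5, 11): e=[-6,51,93] → ·
    (3,5)@(7, 11): e=[10,53,75] → #
    (8,5)@(17, 11): e=[90,63,-15] → ·
    (3,6)@(7, 13): e=[-10,85,63] → ·
    (4,6)@(9, 13): e=[6,87,45] → #
  covered (15 px):
    · · · · · · · · · ·
    · · · · · · · · · ·
    · · · · · · · · · ·
    · · · · · · · · · ·
    · · # # # # # # · ·
    · · · # # # # # · ·
    · · · · # # # · · ·
    · · · · · # · · · ·
    · · · · · · · · · ·

Z-buffer (winner per pixel, '.' = empty):
  . . . . . . . . . .
  . . . . . . . . . .
  . . . . . . . . . .
  . . 0 . . . . . . .
  . 0 1 1 1 1 1 1 . .
  0 0 . 1 1 1 1 1 . .
  0 . . . 1 1 1 . . .
  0 . . . . 1 . . . .
  . . . . . . . . . .

Result: -1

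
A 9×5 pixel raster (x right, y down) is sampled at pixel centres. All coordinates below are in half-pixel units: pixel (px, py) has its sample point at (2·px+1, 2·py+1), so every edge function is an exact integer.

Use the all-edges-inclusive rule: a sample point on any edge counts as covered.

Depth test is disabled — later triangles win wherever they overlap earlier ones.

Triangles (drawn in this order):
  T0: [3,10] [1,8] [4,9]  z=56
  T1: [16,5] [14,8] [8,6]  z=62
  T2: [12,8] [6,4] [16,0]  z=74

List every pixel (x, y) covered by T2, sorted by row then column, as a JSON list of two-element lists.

T0:
  2·area = 4
  edge (3, 10)→(1, 8): d=(-2,-2) inclusive
  edge (1, 8)→(4, 9): d=(3,1) inclusive
  edge (4, 9)→(3, 10): d=(-1,1) inclusive
    (1,4)@(3, 9): e=[2,1,1] → #
    (2,4)@(5, 9): e=[6,-1,-1] → ·
  covered (1 px):
    · · · · · · · · ·
    · · · · · · · · ·
    · · · · · · · · ·
    · · · · · · · · ·
    · # · · · · · · ·
T1:
  2·area = 22
  edge (16, 5)→(14, 8): d=(-2,3) inclusive
  edge (14, 8)→(8, 6): d=(-6,-2) inclusive
  edge (8, 6)→(16, 5): d=(8,-1) inclusive
    (2,2)@(5, 5): e=[33,0,-11] → ·  [on edge]
    (5,3)@(11, 7): e=[11,0,11] → #  [on edge]
    (6,3)@(13, 7): e=[5,4,13] → #
    (7,3)@(15, 7): e=[-1,8,15] → ·
    (5,4)@(11, 9): e=[7,-12,27] → ·
    (6,4)@(13, 9): e=[1,-8,29] → ·
    (8,4)@(17, 9): e=[-11,0,33] → ·  [on edge]
  covered (2 px):
    · · · · · · · · ·
    · · · · · · · · ·
    · · · · · · · · ·
    · · · · · # # · ·
    · · · · · · · · ·
T2:
  2·area = 64
  edge (12, 8)→(6, 4): d=(-6,-4) inclusive
  edge (6, 4)→(16, 0): d=(10,-4) inclusive
  edge (16, 0)→(12, 8): d=(-4,8) inclusive
    (7,0)@(15, 1): e=[54,6,4] → #
    (8,0)@(17, 1): e=[62,14,-12] → ·
    (4,1)@(9, 3): e=[18,2,44] → #
    (5,1)@(11, 3): e=[26,10,28] → #
    (6,1)@(13, 3): e=[34,18,12] → #
    (7,1)@(15, 3): e=[42,26,-4] → ·
    (4,2)@(9, 5): e=[6,22,36] → #
    (7,2)@(15, 5): e=[30,46,-12] → ·
    (4,3)@(9, 7): e=[-6,42,28] → ·
    (5,3)@(11, 7): e=[2,50,12] → #
    (6,3)@(13, 7): e=[10,58,-4] → ·
    (5,4)@(11, 9): e=[-10,70,4] → ·
  covered (8 px):
    · · · · · · · # ·
    · · · · # # # · ·
    · · · · # # # · ·
    · · · · · # · · ·
    · · · · · · · · ·

Final: [[7,0],[4,1],[5,1],[6,1],[4,2],[5,2],[6,2],[5,3]]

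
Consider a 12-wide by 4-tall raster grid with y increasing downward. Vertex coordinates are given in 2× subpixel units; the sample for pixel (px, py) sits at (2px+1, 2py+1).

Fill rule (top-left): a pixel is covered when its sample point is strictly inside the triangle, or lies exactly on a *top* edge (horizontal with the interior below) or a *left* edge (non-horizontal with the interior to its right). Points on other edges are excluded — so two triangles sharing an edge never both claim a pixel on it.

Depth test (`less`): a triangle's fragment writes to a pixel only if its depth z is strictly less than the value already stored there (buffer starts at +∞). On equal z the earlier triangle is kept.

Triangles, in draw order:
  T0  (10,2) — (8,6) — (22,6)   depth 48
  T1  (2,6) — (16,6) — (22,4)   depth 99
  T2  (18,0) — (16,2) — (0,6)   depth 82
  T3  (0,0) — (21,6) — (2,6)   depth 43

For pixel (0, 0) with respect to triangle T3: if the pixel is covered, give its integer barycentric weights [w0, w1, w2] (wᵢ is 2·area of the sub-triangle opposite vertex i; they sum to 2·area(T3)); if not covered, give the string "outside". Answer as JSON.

T0:
  2·area = 56  (B↔C swapped to make it positive)
  edge (10, 2)→(22, 6): d=(12,4) right/bottom  bias=-1
  edge (22, 6)→(8, 6): d=(-14,0) right/bottom  bias=-1
  edge (8, 6)→(10, 2): d=(2,-4) top-left  bias=+0
    (3,0)@(7, 1): e=[0,70,-14] → ·  [on edge]
    (5,1)@(11, 3): e=[8,42,6] → #
    (6,1)@(13, 3): e=[0,42,14] → ·  [on edge]
    (4,2)@(9, 5): e=[40,14,2] → #
    (6,2)@(13, 5): e=[24,14,18] → #
    (7,2)@(15, 5): e=[16,14,26] → #
    (8,2)@(17, 5): e=[8,14,34] → #
    (9,2)@(19, 5): e=[0,14,42] → ·  [on edge]
    (4,3)@(9, 7): e=[64,-14,6] → ·
    (5,3)@(11, 7): e=[56,-14,14] → ·
    (6,3)@(13, 7): e=[48,-14,22] → ·
    (7,3)@(15, 7): e=[40,-14,30] → ·
  covered (6 px):
    · · · · · · · · · · · ·
    · · · · · # · · · · · ·
    · · · · # # # # # · · ·
    · · · · · · · · · · · ·
T1:
  2·area = 28  (B↔C swapped to make it positive)
  edge (2, 6)→(22, 4): d=(20,-2) top-left  bias=+0
  edge (22, 4)→(16, 6): d=(-6,2) right/bottom  bias=-1
  edge (16, 6)→(2, 6): d=(-14,0) right/bottom  bias=-1
    (6,2)@(13, 5): e=[2,12,14] → #
    (7,2)@(15, 5): e=[6,8,14] → #
    (8,2)@(17, 5): e=[10,4,14] → #
    (9,2)@(19, 5): e=[14,0,14] → ·  [on edge]
    (6,3)@(13, 7): e=[42,0,-14] → ·  [on edge]
    (7,3)@(15, 7): e=[46,-4,-14] → ·
    (8,3)@(17, 7): e=[50,-8,-14] → ·
  covered (3 px):
    · · · · · · · · · · · ·
    · · · · · · · · · · · ·
    · · · · · · # # # · · ·
    · · · · · · · · · · · ·
T2:
  2·area = 24
  edge (18, 0)→(16, 2): d=(-2,2) right/bottom  bias=-1
  edge (16, 2)→(0, 6): d=(-16,4) right/bottom  bias=-1
  edge (0, 6)→(18, 0): d=(18,-6) top-left  bias=+0
    (7,0)@(15, 1): e=[4,20,0] → #  [on edge]
    (8,0)@(17, 1): e=[0,12,12] → ·  [on edge]
    (4,1)@(9, 3): e=[12,12,0] → #  [on edge]
    (5,1)@(11, 3): e=[8,4,12] → #
    (6,1)@(13, 3): e=[4,-4,24] → ·
    (7,1)@(15, 3): e=[0,-12,36] → ·  [on edge]
    (1,2)@(3, 5): e=[20,4,0] → #  [on edge]
    (2,2)@(5, 5): e=[16,-4,12] → ·
    (4,2)@(9, 5): e=[8,-20,36] → ·
    (5,2)@(11, 5): e=[4,-28,48] → ·
    (6,2)@(13, 5): e=[0,-36,60] → ·  [on edge]
    (1,3)@(3, 7): e=[16,-28,36] → ·
    (5,3)@(11, 7): e=[0,-60,84] → ·  [on edge]
  covered (4 px):
    · · · · · · · # · · · ·
    · · · · # # · · · · · ·
    · # · · · · · · · · · ·
    · · · · · · · · · · · ·
T3:
  2·area = 114
  edge (0, 0)→(21, 6): d=(21,6) right/bottom  bias=-1
  edge (21, 6)→(2, 6): d=(-19,0) right/bottom  bias=-1
  edge (2, 6)→(0, 0): d=(-2,-6) top-left  bias=+0
    (0,0)@(1, 1): e=[15,95,4] → #
    (1,0)@(3, 1): e=[3,95,16] → #
    (2,0)@(5, 1): e=[-9,95,28] → ·
    (0,1)@(1, 3): e=[57,57,0] → #  [on edge]
    (2,1)@(5, 3): e=[33,57,24] → #
    (3,1)@(7, 3): e=[21,57,36] → #
    (4,1)@(9, 3): e=[9,57,48] → #
    (5,1)@(11, 3): e=[-3,57,60] → ·
    (0,2)@(1, 5): e=[99,19,-4] → ·
    (1,2)@(3, 5): e=[87,19,8] → #
    (5,2)@(11, 5): e=[39,19,56] → #
    (6,2)@(13, 5): e=[27,19,68] → #
  covered (15 px):
    # # · · · · · · · · · ·
    # # # # # · · · · · · ·
    · # # # # # # # # · · ·
    · · · · · · · · · · · ·

Result: [95,4,15]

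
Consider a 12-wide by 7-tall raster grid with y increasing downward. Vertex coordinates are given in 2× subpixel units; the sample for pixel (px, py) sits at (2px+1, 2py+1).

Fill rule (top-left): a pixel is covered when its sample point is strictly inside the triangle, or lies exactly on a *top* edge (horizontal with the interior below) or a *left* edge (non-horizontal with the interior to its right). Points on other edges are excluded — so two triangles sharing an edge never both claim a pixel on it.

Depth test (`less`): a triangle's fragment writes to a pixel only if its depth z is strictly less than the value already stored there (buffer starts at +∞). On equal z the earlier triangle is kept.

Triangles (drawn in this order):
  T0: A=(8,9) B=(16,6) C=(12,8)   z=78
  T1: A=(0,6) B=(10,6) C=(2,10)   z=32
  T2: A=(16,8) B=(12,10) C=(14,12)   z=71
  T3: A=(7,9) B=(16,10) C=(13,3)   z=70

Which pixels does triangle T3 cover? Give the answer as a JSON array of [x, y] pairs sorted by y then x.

T0:
  2·area = 4
  edge (8, 9)→(16, 6): d=(8,-3) top-left  bias=+0
  edge (16, 6)→(12, 8): d=(-4,2) right/bottom  bias=-1
  edge (12, 8)→(8, 9): d=(-4,1) right/bottom  bias=-1
  covered (0 px):
    · · · · · · · · · · · ·
    · · · · · · · · · · · ·
    · · · · · · · · · · · ·
    · · · · · · · · · · · ·
    · · · · · · · · · · · ·
    · · · · · · · · · · · ·
    · · · · · · · · · · · ·
T1:
  2·area = 40
  edge (0, 6)→(10, 6): d=(10,0) top-left  bias=+0
  edge (10, 6)→(2, 10): d=(-8,4) right/bottom  bias=-1
  edge (2, 10)→(0, 6): d=(-2,-4) top-left  bias=+0
    (0,3)@(1, 7): e=[10,28,2] → #
    (1,3)@(3, 7): e=[10,20,10] → #
    (2,3)@(5, 7): e=[10,12,18] → #
    (3,3)@(7, 7): e=[10,4,26] → #
    (4,3)@(9, 7): e=[10,-4,34] → ·
    (0,4)@(1, 9): e=[30,12,-2] → ·
    (1,4)@(3, 9): e=[30,4,6] → #
    (2,4)@(5, 9): e=[30,-4,14] → ·
    (3,4)@(7, 9): e=[30,-12,22] → ·
    (1,5)@(3, 11): e=[50,-12,2] → ·
  covered (5 px):
    · · · · · · · · · · · ·
    · · · · · · · · · · · ·
    · · · · · · · · · · · ·
    # # # # · · · · · · · ·
    · # · · · · · · · · · ·
    · · · · · · · · · · · ·
    · · · · · · · · · · · ·
T2:
  2·area = 12  (B↔C swapped to make it positive)
  edge (16, 8)→(14, 12): d=(-2,4) right/bottom  bias=-1
  edge (14, 12)→(12, 10): d=(-2,-2) top-left  bias=+0
  edge (12, 10)→(16, 8): d=(4,-2) top-left  bias=+0
    (1,0)@(3, 1): e=[66,0,-54] → ·  [on edge]
    (2,1)@(5, 3): e=[54,0,-42] → ·  [on edge]
    (3,2)@(7, 5): e=[42,0,-30] → ·  [on edge]
    (4,3)@(9, 7): e=[30,0,-18] → ·  [on edge]
    (5,4)@(11, 9): e=[18,0,-6] → ·  [on edge]
    (7,4)@(15, 9): e=[2,8,2] → #
    (8,4)@(17, 9): e=[-6,12,6] → ·
    (6,5)@(13, 11): e=[6,0,6] → #  [on edge]
    (7,5)@(15, 11): e=[-2,4,10] → ·
    (6,6)@(13, 13): e=[2,-4,14] → ·
    (7,6)@(15, 13): e=[-6,0,18] → ·  [on edge]
  covered (2 px):
    · · · · · · · · · · · ·
    · · · · · · · · · · · ·
    · · · · · · · · · · · ·
    · · · · · · · · · · · ·
    · · · · · · · # · · · ·
    · · · · · · # · · · · ·
    · · · · · · · · · · · ·
T3:
  2·area = 60  (B↔C swapped to make it positive)
  edge (7, 9)→(13, 3): d=(6,-6) top-left  bias=+0
  edge (13, 3)→(16, 10): d=(3,7) right/bottom  bias=-1
  edge (16, 10)→(7, 9): d=(-9,-1) top-left  bias=+0
    (7,0)@(15, 1): e=[0,-20,80] → ·  [on edge]
    (6,1)@(13, 3): e=[0,0,60] → ·  [on edge]
    (5,2)@(11, 5): e=[0,20,40] → #  [on edge]
    (6,2)@(13, 5): e=[12,6,42] → #
    (7,2)@(15, 5): e=[24,-8,44] → ·
    (4,3)@(9, 7): e=[0,40,20] → #  [on edge]
    (7,3)@(15, 7): e=[36,-2,26] → ·
    (3,4)@(7, 9): e=[0,60,0] → #  [on edge]
    (7,4)@(15, 9): e=[48,4,8] → #
    (8,4)@(17, 9): e=[60,-10,10] → ·
    (2,5)@(5, 11): e=[0,80,-20] → ·  [on edge]
    (3,5)@(7, 11): e=[12,66,-18] → ·
    (1,6)@(3, 13): e=[0,100,-40] → ·  [on edge]
  covered (10 px):
    · · · · · · · · · · · ·
    · · · · · · · · · · · ·
    · · · · · # # · · · · ·
    · · · · # # # · · · · ·
    · · · # # # # # · · · ·
    · · · · · · · · · · · ·
    · · · · · · · · · · · ·

Answer: [[5,2],[6,2],[4,3],[5,3],[6,3],[3,4],[4,4],[5,4],[6,4],[7,4]]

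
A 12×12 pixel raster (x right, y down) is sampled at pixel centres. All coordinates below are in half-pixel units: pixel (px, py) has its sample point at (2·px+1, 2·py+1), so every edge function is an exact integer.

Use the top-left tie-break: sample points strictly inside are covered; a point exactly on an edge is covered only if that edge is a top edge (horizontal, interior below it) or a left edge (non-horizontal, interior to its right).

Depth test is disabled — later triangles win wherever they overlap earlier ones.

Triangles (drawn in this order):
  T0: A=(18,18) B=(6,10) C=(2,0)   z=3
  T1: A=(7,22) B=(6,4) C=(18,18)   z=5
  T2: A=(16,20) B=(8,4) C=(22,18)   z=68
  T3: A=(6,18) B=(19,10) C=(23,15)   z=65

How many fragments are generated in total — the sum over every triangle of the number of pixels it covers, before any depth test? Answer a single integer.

T0:
  2·area = 88
  edge (18, 18)→(6, 10): d=(-12,-8) top-left  bias=+0
  edge (6, 10)→(2, 0): d=(-4,-10) top-left  bias=+0
  edge (2, 0)→(18, 18): d=(16,18) right/bottom  bias=-1
    (2,2)@(5, 5): e=[52,10,26] → #
    (3,2)@(7, 5): e=[68,30,-10] → ·
    (2,3)@(5, 7): e=[28,2,58] → #
    (3,3)@(7, 7): e=[44,22,22] → #
    (4,3)@(9, 7): e=[60,42,-14] → ·
    (2,4)@(5, 9): e=[4,-6,90] → ·
    (3,4)@(7, 9): e=[20,14,54] → #
    (4,4)@(9, 9): e=[36,34,18] → #
    (5,4)@(11, 9): e=[52,54,-18] → ·
    (3,5)@(7, 11): e=[-4,6,86] → ·
    (4,5)@(9, 11): e=[12,26,50] → #
    (5,5)@(11, 11): e=[28,46,14] → #
  covered (11 px):
    · · · · · · · · · · · ·
    · · · · · · · · · · · ·
    · · # · · · · · · · · ·
    · · # # · · · · · · · ·
    · · · # # · · · · · · ·
    · · · · # # · · · · · ·
    · · · · · # # · · · · ·
    · · · · · · · # · · · ·
    · · · · · · · · # · · ·
    · · · · · · · · · · · ·
    · · · · · · · · · · · ·
    · · · · · · · · · · · ·
T1:
  2·area = 202
  edge (7, 22)→(6, 4): d=(-1,-18) top-left  bias=+0
  edge (6, 4)→(18, 18): d=(12,14) right/bottom  bias=-1
  edge (18, 18)→(7, 22): d=(-11,4) right/bottom  bias=-1
    (3,3)@(7, 7): e=[15,22,165] → #
    (4,3)@(9, 7): e=[51,-6,157] → ·
    (3,4)@(7, 9): e=[13,46,143] → #
    (4,4)@(9, 9): e=[49,18,135] → #
    (5,4)@(11, 9): e=[85,-10,127] → ·
    (3,5)@(7, 11): e=[11,70,121] → #
    (5,5)@(11, 11): e=[83,14,105] → #
    (6,5)@(13, 11): e=[119,-14,97] → ·
    (3,6)@(7, 13): e=[9,94,99] → #
    (6,6)@(13, 13): e=[117,10,75] → #
    (7,6)@(15, 13): e=[153,-18,67] → ·
    (3,7)@(7, 15): e=[7,118,77] → #
  covered (28 px):
    · · · · · · · · · · · ·
    · · · · · · · · · · · ·
    · · · · · · · · · · · ·
    · · · # · · · · · · · ·
    · · · # # · · · · · · ·
    · · · # # # · · · · · ·
    · · · # # # # · · · · ·
    · · · # # # # # · · · ·
    · · · # # # # # # · · ·
    · · · # # # # # · · · ·
    · · · # # · · · · · · ·
    · · · · · · · · · · · ·
T2:
  2·area = 112
  edge (16, 20)→(8, 4): d=(-8,-16) top-left  bias=+0
  edge (8, 4)→(22, 18): d=(14,14) right/bottom  bias=-1
  edge (22, 18)→(16, 20): d=(-6,2) right/bottom  bias=-1
    (2,0)@(5, 1): e=[-24,0,136] → ·  [on edge]
    (3,1)@(7, 3): e=[-8,0,120] → ·  [on edge]
    (4,2)@(9, 5): e=[8,0,104] → ·  [on edge]
    (5,3)@(11, 7): e=[24,0,88] → ·  [on edge]
    (5,4)@(11, 9): e=[8,28,76] → #
    (6,4)@(13, 9): e=[40,0,72] → ·  [on edge]
    (5,5)@(11, 11): e=[-8,56,64] → ·
    (6,5)@(13, 11): e=[24,28,60] → #
    (7,5)@(15, 11): e=[56,0,56] → ·  [on edge]
    (6,6)@(13, 13): e=[8,56,48] → #
    (7,6)@(15, 13): e=[40,28,44] → #
    (8,6)@(17, 13): e=[72,0,40] → ·  [on edge]
    (9,7)@(19, 15): e=[88,0,24] → ·  [on edge]
    (10,8)@(21, 17): e=[104,0,8] → ·  [on edge]
    (9,9)@(19, 19): e=[56,56,0] → ·  [on edge]
    (11,9)@(23, 19): e=[120,0,-8] → ·  [on edge]
    (6,10)@(13, 21): e=[-56,168,0] → ·  [on edge]
    (3,11)@(7, 23): e=[-168,280,0] → ·  [on edge]
  covered (10 px):
    · · · · · · · · · · · ·
    · · · · · · · · · · · ·
    · · · · · · · · · · · ·
    · · · · · · · · · · · ·
    · · · · · # · · · · · ·
    · · · · · · # · · · · ·
    · · · · · · # # · · · ·
    · · · · · · · # # · · ·
    · · · · · · · # # # · ·
    · · · · · · · · # · · ·
    · · · · · · · · · · · ·
    · · · · · · · · · · · ·
T3:
  2·area = 97
  edge (6, 18)→(19, 10): d=(13,-8) top-left  bias=+0
  edge (19, 10)→(23, 15): d=(4,5) right/bottom  bias=-1
  edge (23, 15)→(6, 18): d=(-17,3) right/bottom  bias=-1
    (7,2)@(15, 5): e=[-97,0,194] → ·  [on edge]
    (9,5)@(19, 11): e=[13,4,80] → #
    (10,5)@(21, 11): e=[29,-6,74] → ·
    (7,6)@(15, 13): e=[7,32,58] → #
    (8,6)@(17, 13): e=[23,22,52] → #
    (10,6)@(21, 13): e=[55,2,40] → #
    (11,6)@(23, 13): e=[71,-8,34] → ·
    (5,7)@(11, 15): e=[1,60,36] → #
    (6,7)@(13, 15): e=[17,50,30] → #
    (11,7)@(23, 15): e=[97,0,0] → ·  [on edge]
    (4,8)@(9, 17): e=[11,78,8] → #
    (6,8)@(13, 17): e=[43,58,-4] → ·
  covered (13 px):
    · · · · · · · · · · · ·
    · · · · · · · · · · · ·
    · · · · · · · · · · · ·
    · · · · · · · · · · · ·
    · · · · · · · · · · · ·
    · · · · · · · · · # · ·
    · · · · · · · # # # # ·
    · · · · · # # # # # # ·
    · · · · # # · · · · · ·
    · · · · · · · · · · · ·
    · · · · · · · · · · · ·
    · · · · · · · · · · · ·

Final: 62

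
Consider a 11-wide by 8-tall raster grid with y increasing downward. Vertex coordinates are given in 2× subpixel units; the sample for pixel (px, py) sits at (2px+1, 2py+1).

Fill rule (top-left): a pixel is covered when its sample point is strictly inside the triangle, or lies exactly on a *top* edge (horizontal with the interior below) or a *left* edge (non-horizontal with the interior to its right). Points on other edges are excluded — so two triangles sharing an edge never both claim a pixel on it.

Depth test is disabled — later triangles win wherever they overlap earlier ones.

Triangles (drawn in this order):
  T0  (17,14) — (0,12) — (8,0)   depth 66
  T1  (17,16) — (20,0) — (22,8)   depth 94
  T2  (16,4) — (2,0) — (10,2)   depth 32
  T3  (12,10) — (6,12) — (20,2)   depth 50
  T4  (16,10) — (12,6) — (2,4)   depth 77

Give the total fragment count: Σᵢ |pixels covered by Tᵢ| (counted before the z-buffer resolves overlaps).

T0:
  2·area = 220
  edge (17, 14)→(0, 12): d=(-17,-2) top-left  bias=+0
  edge (0, 12)→(8, 0): d=(8,-12) top-left  bias=+0
  edge (8, 0)→(17, 14): d=(9,14) right/bottom  bias=-1
    (3,1)@(7, 3): e=[167,12,41] → #
    (4,1)@(9, 3): e=[171,36,13] → #
    (5,1)@(11, 3): e=[175,60,-15] → ·
    (2,2)@(5, 5): e=[129,4,87] → #
    (5,2)@(11, 5): e=[141,76,3] → #
    (6,2)@(13, 5): e=[145,100,-25] → ·
    (2,3)@(5, 7): e=[95,20,105] → #
    (6,3)@(13, 7): e=[111,116,-7] → ·
    (1,4)@(3, 9): e=[57,12,151] → #
    (6,4)@(13, 9): e=[77,132,11] → #
    (7,4)@(15, 9): e=[81,156,-17] → ·
    (0,5)@(1, 11): e=[19,4,197] → #
  covered (28 px):
    · · · · · · · · · · ·
    · · · # # · · · · · ·
    · · # # # # · · · · ·
    · · # # # # · · · · ·
    · # # # # # # · · · ·
    # # # # # # # # · · ·
    · · · · # # # # · · ·
    · · · · · · · · · · ·
T1:
  2·area = 56
  edge (17, 16)→(20, 0): d=(3,-16) top-left  bias=+0
  edge (20, 0)→(22, 8): d=(2,8) right/bottom  bias=-1
  edge (22, 8)→(17, 16): d=(-5,8) right/bottom  bias=-1
    (10,2)@(21, 5): e=[31,2,23] → #
    (9,3)@(19, 7): e=[5,22,29] → #
    (9,4)@(19, 9): e=[11,26,19] → #
    (9,5)@(19, 11): e=[17,30,9] → #
    (10,5)@(21, 11): e=[49,14,-7] → ·
    (9,6)@(19, 13): e=[23,34,-1] → ·
  covered (6 px):
    · · · · · · · · · · ·
    · · · · · · · · · · ·
    · · · · · · · · · · #
    · · · · · · · · · # #
    · · · · · · · · · # #
    · · · · · · · · · # ·
    · · · · · · · · · · ·
    · · · · · · · · · · ·
T2:
  2·area = 4
  edge (16, 4)→(2, 0): d=(-14,-4) top-left  bias=+0
  edge (2, 0)→(10, 2): d=(8,2) right/bottom  bias=-1
  edge (10, 2)→(16, 4): d=(6,2) right/bottom  bias=-1
    (3,0)@(7, 1): e=[6,-2,0] → ·  [on edge]
    (6,1)@(13, 3): e=[2,2,0] → ·  [on edge]
    (9,2)@(19, 5): e=[-2,6,0] → ·  [on edge]
  covered (0 px):
    · · · · · · · · · · ·
    · · · · · · · · · · ·
    · · · · · · · · · · ·
    · · · · · · · · · · ·
    · · · · · · · · · · ·
    · · · · · · · · · · ·
    · · · · · · · · · · ·
    · · · · · · · · · · ·
T3:
  2·area = 32
  edge (12, 10)→(6, 12): d=(-6,2) right/bottom  bias=-1
  edge (6, 12)→(20, 2): d=(14,-10) top-left  bias=+0
  edge (20, 2)→(12, 10): d=(-8,8) right/bottom  bias=-1
    (10,0)@(21, 1): e=[36,-4,0] → ·  [on edge]
    (9,1)@(19, 3): e=[28,4,0] → ·  [on edge]
    (8,2)@(17, 5): e=[20,12,0] → ·  [on edge]
    (6,3)@(13, 7): e=[16,0,16] → #  [on edge]
    (7,3)@(15, 7): e=[12,20,0] → ·  [on edge]
    (10,3)@(21, 7): e=[0,80,-48] → ·  [on edge]
    (5,4)@(11, 9): e=[8,8,16] → #
    (6,4)@(13, 9): e=[4,28,0] → ·  [on edge]
    (7,4)@(15, 9): e=[0,48,-16] → ·  [on edge]
    (4,5)@(9, 11): e=[0,16,16] → ·  [on edge]
    (5,5)@(11, 11): e=[-4,36,0] → ·  [on edge]
    (1,6)@(3, 13): e=[0,-16,48] → ·  [on edge]
    (4,6)@(9, 13): e=[-12,44,0] → ·  [on edge]
    (3,7)@(7, 15): e=[-20,52,0] → ·  [on edge]
  covered (2 px):
    · · · · · · · · · · ·
    · · · · · · · · · · ·
    · · · · · · · · · · ·
    · · · · · · # · · · ·
    · · · · · # · · · · ·
    · · · · · · · · · · ·
    · · · · · · · · · · ·
    · · · · · · · · · · ·
T4:
  2·area = 32  (B↔C swapped to make it positive)
  edge (16, 10)→(2, 4): d=(-14,-6) top-left  bias=+0
  edge (2, 4)→(12, 6): d=(10,2) right/bottom  bias=-1
  edge (12, 6)→(16, 10): d=(4,4) right/bottom  bias=-1
    (3,0)@(7, 1): e=[72,-40,0] → ·  [on edge]
    (4,1)@(9, 3): e=[56,-24,0] → ·  [on edge]
    (2,2)@(5, 5): e=[4,4,24] → #
    (3,2)@(7, 5): e=[16,0,16] → ·  [on edge]
    (5,2)@(11, 5): e=[40,-8,0] → ·  [on edge]
    (2,3)@(5, 7): e=[-24,24,32] → ·
    (4,3)@(9, 7): e=[0,16,16] → #  [on edge]
    (5,3)@(11, 7): e=[12,12,8] → #
    (6,3)@(13, 7): e=[24,8,0] → ·  [on edge]
    (8,3)@(17, 7): e=[48,0,-16] → ·  [on edge]
    (4,4)@(9, 9): e=[-28,36,24] → ·
    (5,4)@(11, 9): e=[-16,32,16] → ·
    (7,4)@(15, 9): e=[8,24,0] → ·  [on edge]
    (8,5)@(17, 11): e=[-8,40,0] → ·  [on edge]
    (9,6)@(19, 13): e=[-24,56,0] → ·  [on edge]
    (10,7)@(21, 15): e=[-40,72,0] → ·  [on edge]
  covered (3 px):
    · · · · · · · · · · ·
    · · · · · · · · · · ·
    · · # · · · · · · · ·
    · · · · # # · · · · ·
    · · · · · · · · · · ·
    · · · · · · · · · · ·
    · · · · · · · · · · ·
    · · · · · · · · · · ·

Final: 39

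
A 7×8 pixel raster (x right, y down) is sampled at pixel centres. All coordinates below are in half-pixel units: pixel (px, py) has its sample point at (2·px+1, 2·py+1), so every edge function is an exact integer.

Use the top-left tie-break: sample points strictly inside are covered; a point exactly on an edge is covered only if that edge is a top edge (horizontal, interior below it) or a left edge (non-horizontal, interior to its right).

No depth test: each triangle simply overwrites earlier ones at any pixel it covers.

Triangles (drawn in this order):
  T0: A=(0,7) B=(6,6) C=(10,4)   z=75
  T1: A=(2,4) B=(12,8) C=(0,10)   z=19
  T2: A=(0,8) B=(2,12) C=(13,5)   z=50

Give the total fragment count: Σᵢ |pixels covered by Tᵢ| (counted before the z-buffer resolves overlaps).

T0:
  2·area = 8  (B↔C swapped to make it positive)
  edge (0, 7)→(10, 4): d=(10,-3) top-left  bias=+0
  edge (10, 4)→(6, 6): d=(-4,2) right/bottom  bias=-1
  edge (6, 6)→(0, 7): d=(-6,1) right/bottom  bias=-1
    (3,2)@(7, 5): e=[1,2,5] → X
    (4,2)@(9, 5): e=[7,-2,3] → .
    (3,3)@(7, 7): e=[21,-6,-7] → .
  covered (1 px):
    . . . . . . .
    . . . . . . .
    . . . X . . .
    . . . . . . .
    . . . . . . .
    . . . . . . .
    . . . . . . .
    . . . . . . .
T1:
  2·area = 68
  edge (2, 4)→(12, 8): d=(10,4) right/bottom  bias=-1
  edge (12, 8)→(0, 10): d=(-12,2) right/bottom  bias=-1
  edge (0, 10)→(2, 4): d=(2,-6) top-left  bias=+0
    (1,0)@(3, 1): e=[-34,102,0] → .  [on edge]
    (1,2)@(3, 5): e=[6,54,8] → X
    (2,2)@(5, 5): e=[-2,50,20] → .
    (0,3)@(1, 7): e=[34,34,0] → X  [on edge]
    (2,3)@(5, 7): e=[18,26,24] → X
    (3,3)@(7, 7): e=[10,22,36] → X
    (4,3)@(9, 7): e=[2,18,48] → X
    (5,3)@(11, 7): e=[-6,14,60] → .
    (0,4)@(1, 9): e=[54,10,4] → X
    (3,4)@(7, 9): e=[30,-2,40] → .
    (4,4)@(9, 9): e=[22,-6,52] → .
    (0,5)@(1, 11): e=[74,-14,8] → .
  covered (9 px):
    . . . . . . .
    . . . . . . .
    . X . . . . .
    X X X X X . .
    X X X . . . .
    . . . . . . .
    . . . . . . .
    . . . . . . .
T2:
  2·area = 58  (B↔C swapped to make it positive)
  edge (0, 8)→(13, 5): d=(13,-3) top-left  bias=+0
  edge (13, 5)→(2, 12): d=(-11,7) right/bottom  bias=-1
  edge (2, 12)→(0, 8): d=(-2,-4) top-left  bias=+0
    (6,2)@(13, 5): e=[0,0,58] → .  [on edge]
    (2,3)@(5, 7): e=[2,34,22] → X
    (3,3)@(7, 7): e=[8,20,30] → X
    (4,3)@(9, 7): e=[14,6,38] → X
    (5,3)@(11, 7): e=[20,-8,46] → .
    (0,4)@(1, 9): e=[16,40,2] → X
    (1,4)@(3, 9): e=[22,26,10] → X
    (3,4)@(7, 9): e=[34,-2,26] → .
    (4,4)@(9, 9): e=[40,-16,34] → .
    (0,5)@(1, 11): e=[42,18,-2] → .
    (1,5)@(3, 11): e=[48,4,6] → X
    (2,5)@(5, 11): e=[54,-10,14] → .
  covered (7 px):
    . . . . . . .
    . . . . . . .
    . . . . . . .
    . . X X X . .
    X X X . . . .
    . X . . . . .
    . . . . . . .
    . . . . . . .

Answer: 17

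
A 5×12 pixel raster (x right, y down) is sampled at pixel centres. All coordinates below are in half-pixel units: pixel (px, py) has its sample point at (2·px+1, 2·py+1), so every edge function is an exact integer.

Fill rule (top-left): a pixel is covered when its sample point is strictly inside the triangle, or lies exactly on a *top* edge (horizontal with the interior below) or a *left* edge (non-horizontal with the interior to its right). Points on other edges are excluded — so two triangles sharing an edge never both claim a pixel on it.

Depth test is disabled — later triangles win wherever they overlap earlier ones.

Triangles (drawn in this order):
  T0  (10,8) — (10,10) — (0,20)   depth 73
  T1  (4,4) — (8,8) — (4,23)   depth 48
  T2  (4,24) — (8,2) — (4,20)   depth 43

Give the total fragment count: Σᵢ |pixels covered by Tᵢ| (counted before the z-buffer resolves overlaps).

T0:
  2·area = 20
  edge (10, 8)→(10, 10): d=(0,2) right/bottom  bias=-1
  edge (10, 10)→(0, 20): d=(-10,10) right/bottom  bias=-1
  edge (0, 20)→(10, 8): d=(10,-12) top-left  bias=+0
    (4,5)@(9, 11): e=[2,0,18] → ·  [on edge]
    (3,6)@(7, 13): e=[6,0,14] → ·  [on edge]
    (2,7)@(5, 15): e=[10,0,10] → ·  [on edge]
    (1,8)@(3, 17): e=[14,0,6] → ·  [on edge]
    (0,9)@(1, 19): e=[18,0,2] → ·  [on edge]
  covered (0 px):
    · · · · ·
    · · · · ·
    · · · · ·
    · · · · ·
    · · · · ·
    · · · · ·
    · · · · ·
    · · · · ·
    · · · · ·
    · · · · ·
    · · · · ·
    · · · · ·
T1:
  2·area = 76
  edge (4, 4)→(8, 8): d=(4,4) right/bottom  bias=-1
  edge (8, 8)→(4, 23): d=(-4,15) right/bottom  bias=-1
  edge (4, 23)→(4, 4): d=(0,-19) top-left  bias=+0
    (0,0)@(1, 1): e=[0,133,-57] → ·  [on edge]
    (1,1)@(3, 3): e=[0,95,-19] → ·  [on edge]
    (2,2)@(5, 5): e=[0,57,19] → ·  [on edge]
    (2,3)@(5, 7): e=[8,49,19] → #
    (3,3)@(7, 7): e=[0,19,57] → ·  [on edge]
    (2,4)@(5, 9): e=[16,41,19] → #
    (3,4)@(7, 9): e=[8,11,57] → #
    (4,4)@(9, 9): e=[0,-19,95] → ·  [on edge]
    (2,5)@(5, 11): e=[24,33,19] → #
    (4,5)@(9, 11): e=[8,-27,95] → ·
    (2,6)@(5, 13): e=[32,25,19] → #
    (3,6)@(7, 13): e=[24,-5,57] → ·
  covered (9 px):
    · · · · ·
    · · · · ·
    · · · · ·
    · · # · ·
    · · # # ·
    · · # # ·
    · · # · ·
    · · # · ·
    · · # · ·
    · · # · ·
    · · · · ·
    · · · · ·
T2:
  2·area = 16  (B↔C swapped to make it positive)
  edge (4, 24)→(4, 20): d=(0,-4) top-left  bias=+0
  edge (4, 20)→(8, 2): d=(4,-18) top-left  bias=+0
  edge (8, 2)→(4, 24): d=(-4,22) right/bottom  bias=-1
    (3,3)@(7, 7): e=[12,2,2] → #
    (4,3)@(9, 7): e=[20,38,-42] → ·
    (3,4)@(7, 9): e=[12,10,-6] → ·
    (2,8)@(5, 17): e=[4,6,6] → #
    (3,8)@(7, 17): e=[12,42,-38] → ·
    (2,9)@(5, 19): e=[4,14,-2] → ·
  covered (2 px):
    · · · · ·
    · · · · ·
    · · · · ·
    · · · # ·
    · · · · ·
    · · · · ·
    · · · · ·
    · · · · ·
    · · # · ·
    · · · · ·
    · · · · ·
    · · · · ·

Answer: 11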